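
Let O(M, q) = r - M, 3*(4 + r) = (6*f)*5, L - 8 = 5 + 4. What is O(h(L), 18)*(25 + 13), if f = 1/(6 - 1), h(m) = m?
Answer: -722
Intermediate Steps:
L = 17 (L = 8 + (5 + 4) = 8 + 9 = 17)
f = 1/5 ≈ 0.20000
r = -2 (r = -4 + ((6*(1/5))*5)/3 = -4 + ((6/5)*5)/3 = -4 + (1/3)*6 = -4 + 2 = -2)
O(M, q) = -2 - M
O(h(L), 18)*(25 + 13) = (-2 - 1*17)*(25 + 13) = (-2 - 17)*38 = -19*38 = -722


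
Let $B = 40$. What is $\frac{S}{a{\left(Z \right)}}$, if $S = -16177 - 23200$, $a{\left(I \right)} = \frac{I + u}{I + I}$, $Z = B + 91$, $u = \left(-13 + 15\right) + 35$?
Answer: $- \frac{5158387}{84} \approx -61409.0$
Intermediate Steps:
$u = 37$ ($u = 2 + 35 = 37$)
$Z = 131$ ($Z = 40 + 91 = 131$)
$a{\left(I \right)} = \frac{37 + I}{2 I}$ ($a{\left(I \right)} = \frac{I + 37}{I + I} = \frac{37 + I}{2 I}$)
$S = -39377$
$\frac{S}{a{\left(Z \right)}} = - \frac{39377}{\frac{1}{2} \cdot \frac{1}{131} \left(37 + 131\right)} = - \frac{39377}{\frac{1}{2} \cdot \frac{1}{131} \cdot 168} = - \frac{39377}{\frac{84}{131}} = \left(-39377\right) \frac{131}{84} = - \frac{5158387}{84}$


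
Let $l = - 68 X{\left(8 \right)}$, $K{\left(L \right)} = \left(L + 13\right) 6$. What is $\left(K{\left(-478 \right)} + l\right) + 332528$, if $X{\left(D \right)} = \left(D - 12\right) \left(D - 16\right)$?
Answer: $327562$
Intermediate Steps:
$K{\left(L \right)} = 78 + 6 L$ ($K{\left(L \right)} = \left(13 + L\right) 6 = 78 + 6 L$)
$X{\left(D \right)} = \left(-16 + D\right) \left(-12 + D\right)$ ($X{\left(D \right)} = \left(-12 + D\right) \left(-16 + D\right) = \left(-16 + D\right) \left(-12 + D\right)$)
$l = -2176$ ($l = - 68 \left(192 + 8^{2} - 224\right) = - 68 \left(192 + 64 - 224\right) = \left(-68\right) 32 = -2176$)
$\left(K{\left(-478 \right)} + l\right) + 332528 = \left(\left(78 + 6 \left(-478\right)\right) - 2176\right) + 332528 = \left(\left(78 - 2868\right) - 2176\right) + 332528 = \left(-2790 - 2176\right) + 332528 = -4966 + 332528 = 327562$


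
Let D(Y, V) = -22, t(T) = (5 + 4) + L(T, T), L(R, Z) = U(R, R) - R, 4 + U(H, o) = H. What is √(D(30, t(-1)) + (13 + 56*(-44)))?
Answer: I*√2473 ≈ 49.729*I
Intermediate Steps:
U(H, o) = -4 + H
L(R, Z) = -4 (L(R, Z) = (-4 + R) - R = -4)
t(T) = 5 (t(T) = (5 + 4) - 4 = 9 - 4 = 5)
√(D(30, t(-1)) + (13 + 56*(-44))) = √(-22 + (13 + 56*(-44))) = √(-22 + (13 - 2464)) = √(-22 - 2451) = √(-2473) = I*√2473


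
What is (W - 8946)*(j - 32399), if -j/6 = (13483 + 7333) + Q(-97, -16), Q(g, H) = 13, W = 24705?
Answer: -2480041107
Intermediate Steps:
j = -124974 (j = -6*((13483 + 7333) + 13) = -6*(20816 + 13) = -6*20829 = -124974)
(W - 8946)*(j - 32399) = (24705 - 8946)*(-124974 - 32399) = 15759*(-157373) = -2480041107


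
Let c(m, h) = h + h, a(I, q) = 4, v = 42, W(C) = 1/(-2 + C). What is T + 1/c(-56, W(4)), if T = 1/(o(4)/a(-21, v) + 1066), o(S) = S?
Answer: 1068/1067 ≈ 1.0009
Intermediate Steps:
c(m, h) = 2*h
T = 1/1067 (T = 1/(4/4 + 1066) = 1/(4*(1/4) + 1066) = 1/(1 + 1066) = 1/1067 ≈ 0.00093721)
T + 1/c(-56, W(4)) = 1/1067 + 1/(2/(-2 + 4)) = 1/1067 + 1/(2/2) = 1/1067 + 1/(2*(1/2)) = 1/1067 + 1/1 = 1/1067 + 1 = 1068/1067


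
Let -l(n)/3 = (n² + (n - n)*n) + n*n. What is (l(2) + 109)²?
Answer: 7225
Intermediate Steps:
l(n) = -6*n² (l(n) = -3*((n² + (n - n)*n) + n*n) = -3*((n² + 0*n) + n²) = -3*((n² + 0) + n²) = -3*(n² + n²) = -6*n²)
(l(2) + 109)² = (-6*2² + 109)² = (-6*4 + 109)² = (-24 + 109)² = 85² = 7225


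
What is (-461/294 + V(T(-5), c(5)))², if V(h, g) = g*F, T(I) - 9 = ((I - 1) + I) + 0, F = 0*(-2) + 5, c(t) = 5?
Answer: 47458321/86436 ≈ 549.06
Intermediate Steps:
F = 5 (F = 0 + 5 = 5)
T(I) = 8 + 2*I (T(I) = 9 + (((I - 1) + I) + 0) = 9 + (((-1 + I) + I) + 0) = 9 + ((-1 + 2*I) + 0) = 9 + (-1 + 2*I) = 8 + 2*I)
V(h, g) = 5*g (V(h, g) = g*5 = 5*g)
(-461/294 + V(T(-5), c(5)))² = (-461/294 + 5*5)² = (-461*1/294 + 25)² = (-461/294 + 25)² = (6889/294)² = 47458321/86436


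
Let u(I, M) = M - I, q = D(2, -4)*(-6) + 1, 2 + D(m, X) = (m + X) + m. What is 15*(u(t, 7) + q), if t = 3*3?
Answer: 165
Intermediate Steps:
t = 9
D(m, X) = -2 + X + 2*m (D(m, X) = -2 + ((m + X) + m) = -2 + ((X + m) + m) = -2 + (X + 2*m) = -2 + X + 2*m)
q = 13 (q = (-2 - 4 + 2*2)*(-6) + 1 = (-2 - 4 + 4)*(-6) + 1 = -2*(-6) + 1 = 12 + 1 = 13)
15*(u(t, 7) + q) = 15*((7 - 1*9) + 13) = 15*((7 - 9) + 13) = 15*(-2 + 13) = 15*11 = 165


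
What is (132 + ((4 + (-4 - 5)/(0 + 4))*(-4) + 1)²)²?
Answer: 28224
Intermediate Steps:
(132 + ((4 + (-4 - 5)/(0 + 4))*(-4) + 1)²)² = (132 + ((4 - 9/4)*(-4) + 1)²)² = (132 + ((7/4)*(-4) + 1)²)² = (132 + (-7 + 1)²)² = (132 + (-6)²)² = (132 + 36)² = 168² = 28224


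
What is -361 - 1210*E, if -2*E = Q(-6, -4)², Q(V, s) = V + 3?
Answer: 5084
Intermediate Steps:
Q(V, s) = 3 + V
E = -9/2 (E = -(3 - 6)²/2 = -½*(-3)² = -½*9 = -9/2 ≈ -4.5000)
-361 - 1210*E = -361 - 1210*(-9/2) = -361 + 5445 = 5084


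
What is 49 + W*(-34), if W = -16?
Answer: 593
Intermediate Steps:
49 + W*(-34) = 49 - 16*(-34) = 49 + 544 = 593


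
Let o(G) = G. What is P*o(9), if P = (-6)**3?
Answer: -1944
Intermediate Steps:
P = -216
P*o(9) = -216*9 = -1944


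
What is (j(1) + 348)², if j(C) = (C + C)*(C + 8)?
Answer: 133956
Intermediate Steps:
j(C) = 2*C*(8 + C) (j(C) = (2*C)*(8 + C) = 2*C*(8 + C))
(j(1) + 348)² = (2*1*(8 + 1) + 348)² = (2*1*9 + 348)² = (18 + 348)² = 366² = 133956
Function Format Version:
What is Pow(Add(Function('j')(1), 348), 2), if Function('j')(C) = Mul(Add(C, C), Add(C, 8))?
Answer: 133956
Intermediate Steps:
Function('j')(C) = Mul(2, C, Add(8, C)) (Function('j')(C) = Mul(Mul(2, C), Add(8, C)) = Mul(2, C, Add(8, C)))
Pow(Add(Function('j')(1), 348), 2) = Pow(Add(Mul(2, 1, Add(8, 1)), 348), 2) = Pow(Add(Mul(2, 1, 9), 348), 2) = Pow(Add(18, 348), 2) = Pow(366, 2) = 133956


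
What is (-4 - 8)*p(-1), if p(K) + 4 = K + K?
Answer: 72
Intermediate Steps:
p(K) = -4 + 2*K (p(K) = -4 + (K + K) = -4 + 2*K)
(-4 - 8)*p(-1) = (-4 - 8)*(-4 + 2*(-1)) = -12*(-4 - 2) = -12*(-6) = 72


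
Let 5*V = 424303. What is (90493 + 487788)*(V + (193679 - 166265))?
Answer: 324631339813/5 ≈ 6.4926e+10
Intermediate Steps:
V = 424303/5 (V = (1/5)*424303 = 424303/5 ≈ 84861.)
(90493 + 487788)*(V + (193679 - 166265)) = (90493 + 487788)*(424303/5 + (193679 - 166265)) = 578281*(424303/5 + 27414) = 578281*(561373/5) = 324631339813/5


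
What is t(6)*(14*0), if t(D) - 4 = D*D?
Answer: 0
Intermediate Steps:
t(D) = 4 + D² (t(D) = 4 + D*D = 4 + D²)
t(6)*(14*0) = (4 + 6²)*(14*0) = (4 + 36)*0 = 40*0 = 0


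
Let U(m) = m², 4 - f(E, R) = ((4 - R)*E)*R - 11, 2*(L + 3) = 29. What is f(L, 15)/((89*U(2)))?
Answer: 3825/712 ≈ 5.3722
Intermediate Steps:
L = 23/2 (L = -3 + (½)*29 = -3 + 29/2 = 23/2 ≈ 11.500)
f(E, R) = 15 - E*R*(4 - R) (f(E, R) = 4 - (((4 - R)*E)*R - 11) = 4 - ((E*(4 - R))*R - 11) = 4 - (E*R*(4 - R) - 11) = 4 - (-11 + E*R*(4 - R)) = 4 + (11 - E*R*(4 - R)) = 15 - E*R*(4 - R))
f(L, 15)/((89*U(2))) = (15 + (23/2)*15² - 4*23/2*15)/((89*2²)) = (15 + (23/2)*225 - 690)/((89*4)) = (15 + 5175/2 - 690)/356 = (3825/2)*(1/356) = 3825/712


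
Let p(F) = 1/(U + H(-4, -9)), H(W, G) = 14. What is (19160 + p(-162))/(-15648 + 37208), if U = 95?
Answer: 2088441/2350040 ≈ 0.88868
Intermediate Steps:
p(F) = 1/109 (p(F) = 1/(95 + 14) = 1/109)
(19160 + p(-162))/(-15648 + 37208) = (19160 + 1/109)/(-15648 + 37208) = (2088441/109)/21560 = (2088441/109)*(1/21560) = 2088441/2350040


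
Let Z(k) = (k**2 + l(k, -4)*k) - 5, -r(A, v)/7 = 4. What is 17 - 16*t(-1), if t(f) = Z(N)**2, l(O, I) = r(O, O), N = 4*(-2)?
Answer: -1281407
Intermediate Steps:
N = -8
r(A, v) = -28 (r(A, v) = -7*4 = -28)
l(O, I) = -28
Z(k) = -5 + k**2 - 28*k (Z(k) = (k**2 - 28*k) - 5 = -5 + k**2 - 28*k)
t(f) = 80089 (t(f) = (-5 + (-8)**2 - 28*(-8))**2 = (-5 + 64 + 224)**2 = 283**2 = 80089)
17 - 16*t(-1) = 17 - 16*80089 = 17 - 1281424 = -1281407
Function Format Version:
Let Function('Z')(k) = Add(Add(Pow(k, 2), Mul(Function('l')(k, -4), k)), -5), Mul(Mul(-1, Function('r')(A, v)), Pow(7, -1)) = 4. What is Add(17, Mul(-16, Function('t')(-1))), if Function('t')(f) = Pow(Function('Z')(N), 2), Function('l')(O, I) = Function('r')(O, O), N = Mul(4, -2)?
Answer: -1281407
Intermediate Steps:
N = -8
Function('r')(A, v) = -28 (Function('r')(A, v) = Mul(-7, 4) = -28)
Function('l')(O, I) = -28
Function('Z')(k) = Add(-5, Pow(k, 2), Mul(-28, k)) (Function('Z')(k) = Add(Add(Pow(k, 2), Mul(-28, k)), -5) = Add(-5, Pow(k, 2), Mul(-28, k)))
Function('t')(f) = 80089 (Function('t')(f) = Pow(Add(-5, Pow(-8, 2), Mul(-28, -8)), 2) = Pow(Add(-5, 64, 224), 2) = Pow(283, 2) = 80089)
Add(17, Mul(-16, Function('t')(-1))) = Add(17, Mul(-16, 80089)) = Add(17, -1281424) = -1281407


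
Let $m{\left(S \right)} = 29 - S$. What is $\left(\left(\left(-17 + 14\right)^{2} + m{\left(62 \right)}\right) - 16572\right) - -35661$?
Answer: $19065$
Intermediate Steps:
$\left(\left(\left(-17 + 14\right)^{2} + m{\left(62 \right)}\right) - 16572\right) - -35661 = \left(\left(\left(-17 + 14\right)^{2} + \left(29 - 62\right)\right) - 16572\right) - -35661 = \left(\left(\left(-3\right)^{2} + \left(29 - 62\right)\right) - 16572\right) + 35661 = \left(\left(9 - 33\right) - 16572\right) + 35661 = \left(-24 - 16572\right) + 35661 = -16596 + 35661 = 19065$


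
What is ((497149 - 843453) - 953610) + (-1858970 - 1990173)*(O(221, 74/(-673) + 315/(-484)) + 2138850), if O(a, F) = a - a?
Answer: -8232740805464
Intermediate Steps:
O(a, F) = 0
((497149 - 843453) - 953610) + (-1858970 - 1990173)*(O(221, 74/(-673) + 315/(-484)) + 2138850) = ((497149 - 843453) - 953610) + (-1858970 - 1990173)*(0 + 2138850) = (-346304 - 953610) - 3849143*2138850 = -1299914 - 8232739505550 = -8232740805464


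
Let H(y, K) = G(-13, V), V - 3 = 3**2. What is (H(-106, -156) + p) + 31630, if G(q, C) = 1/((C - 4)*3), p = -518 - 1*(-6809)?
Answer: 910105/24 ≈ 37921.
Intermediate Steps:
p = 6291 (p = -518 + 6809 = 6291)
V = 12 (V = 3 + 3**2 = 3 + 9 = 12)
G(q, C) = 1/(3*(-4 + C)) (G(q, C) = (1/3)/(-4 + C) = 1/(3*(-4 + C)))
H(y, K) = 1/24 (H(y, K) = 1/(3*(-4 + 12)) = (1/3)/8 = (1/3)*(1/8) = 1/24)
(H(-106, -156) + p) + 31630 = (1/24 + 6291) + 31630 = 150985/24 + 31630 = 910105/24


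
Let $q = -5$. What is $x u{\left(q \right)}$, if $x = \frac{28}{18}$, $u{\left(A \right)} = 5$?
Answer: $\frac{70}{9} \approx 7.7778$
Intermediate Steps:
$x = \frac{14}{9}$ ($x = 28 \cdot \frac{1}{18} = \frac{14}{9} \approx 1.5556$)
$x u{\left(q \right)} = \frac{14}{9} \cdot 5 = \frac{70}{9}$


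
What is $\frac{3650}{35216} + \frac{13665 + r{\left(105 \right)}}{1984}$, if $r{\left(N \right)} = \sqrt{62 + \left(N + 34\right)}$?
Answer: $\frac{984815}{140864} + \frac{\sqrt{201}}{1984} \approx 6.9984$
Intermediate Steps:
$r{\left(N \right)} = \sqrt{96 + N}$ ($r{\left(N \right)} = \sqrt{62 + \left(34 + N\right)} = \sqrt{96 + N}$)
$\frac{3650}{35216} + \frac{13665 + r{\left(105 \right)}}{1984} = \frac{3650}{35216} + \frac{13665 + \sqrt{96 + 105}}{1984} = 3650 \cdot \frac{1}{35216} + \left(13665 + \sqrt{201}\right) \frac{1}{1984} = \frac{1825}{17608} + \left(\frac{13665}{1984} + \frac{\sqrt{201}}{1984}\right) = \frac{984815}{140864} + \frac{\sqrt{201}}{1984}$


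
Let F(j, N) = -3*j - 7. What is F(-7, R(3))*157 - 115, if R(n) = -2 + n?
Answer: 2083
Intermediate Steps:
F(j, N) = -7 - 3*j
F(-7, R(3))*157 - 115 = (-7 - 3*(-7))*157 - 115 = (-7 + 21)*157 - 115 = 14*157 - 115 = 2198 - 115 = 2083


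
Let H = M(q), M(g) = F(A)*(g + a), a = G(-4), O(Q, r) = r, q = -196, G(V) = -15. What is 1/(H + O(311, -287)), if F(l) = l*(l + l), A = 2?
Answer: -1/1975 ≈ -0.00050633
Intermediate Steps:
a = -15
F(l) = 2*l**2 (F(l) = l*(2*l) = 2*l**2)
M(g) = -120 + 8*g (M(g) = (2*2**2)*(g - 15) = (2*4)*(-15 + g) = 8*(-15 + g) = -120 + 8*g)
H = -1688 (H = -120 + 8*(-196) = -120 - 1568 = -1688)
1/(H + O(311, -287)) = 1/(-1688 - 287) = 1/(-1975) = -1/1975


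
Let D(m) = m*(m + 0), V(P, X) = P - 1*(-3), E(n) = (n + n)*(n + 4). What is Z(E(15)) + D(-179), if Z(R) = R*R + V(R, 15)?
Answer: 357514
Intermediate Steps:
E(n) = 2*n*(4 + n) (E(n) = (2*n)*(4 + n) = 2*n*(4 + n))
V(P, X) = 3 + P (V(P, X) = P + 3 = 3 + P)
Z(R) = 3 + R + R**2 (Z(R) = R*R + (3 + R) = R**2 + (3 + R) = 3 + R + R**2)
D(m) = m**2 (D(m) = m*m = m**2)
Z(E(15)) + D(-179) = (3 + 2*15*(4 + 15) + (2*15*(4 + 15))**2) + (-179)**2 = (3 + 2*15*19 + (2*15*19)**2) + 32041 = (3 + 570 + 570**2) + 32041 = (3 + 570 + 324900) + 32041 = 325473 + 32041 = 357514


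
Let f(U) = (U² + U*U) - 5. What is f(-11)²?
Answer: 56169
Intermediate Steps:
f(U) = -5 + 2*U² (f(U) = (U² + U²) - 5 = 2*U² - 5 = -5 + 2*U²)
f(-11)² = (-5 + 2*(-11)²)² = (-5 + 2*121)² = (-5 + 242)² = 237² = 56169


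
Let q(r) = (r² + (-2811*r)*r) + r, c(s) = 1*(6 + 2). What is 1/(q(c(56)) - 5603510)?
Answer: -1/5783342 ≈ -1.7291e-7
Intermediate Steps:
c(s) = 8 (c(s) = 1*8 = 8)
q(r) = r - 2810*r² (q(r) = (r² - 2811*r²) + r = -2810*r² + r = r - 2810*r²)
1/(q(c(56)) - 5603510) = 1/(8*(1 - 2810*8) - 5603510) = 1/(8*(1 - 22480) - 5603510) = 1/(8*(-22479) - 5603510) = 1/(-179832 - 5603510) = 1/(-5783342) = -1/5783342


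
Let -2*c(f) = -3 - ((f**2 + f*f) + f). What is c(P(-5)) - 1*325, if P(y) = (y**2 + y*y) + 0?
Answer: 4403/2 ≈ 2201.5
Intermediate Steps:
P(y) = 2*y**2 (P(y) = (y**2 + y**2) + 0 = 2*y**2 + 0 = 2*y**2)
c(f) = 3/2 + f**2 + f/2 (c(f) = -(-3 - ((f**2 + f*f) + f))/2 = -(-3 - ((f**2 + f**2) + f))/2 = -(-3 - (2*f**2 + f))/2 = -(-3 - (f + 2*f**2))/2 = -(-3 + (-f - 2*f**2))/2 = -(-3 - f - 2*f**2)/2 = 3/2 + f**2 + f/2)
c(P(-5)) - 1*325 = (3/2 + (2*(-5)**2)**2 + (2*(-5)**2)/2) - 1*325 = (3/2 + (2*25)**2 + (2*25)/2) - 325 = (3/2 + 50**2 + (1/2)*50) - 325 = (3/2 + 2500 + 25) - 325 = 5053/2 - 325 = 4403/2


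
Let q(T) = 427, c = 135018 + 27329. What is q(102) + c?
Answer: 162774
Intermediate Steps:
c = 162347
q(102) + c = 427 + 162347 = 162774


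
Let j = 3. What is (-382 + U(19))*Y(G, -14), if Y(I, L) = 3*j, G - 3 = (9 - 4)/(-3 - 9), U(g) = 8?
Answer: -3366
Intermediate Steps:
G = 31/12 (G = 3 + (9 - 4)/(-3 - 9) = 3 + 5/(-12) = 3 + 5*(-1/12) = 3 - 5/12 = 31/12 ≈ 2.5833)
Y(I, L) = 9 (Y(I, L) = 3*3 = 9)
(-382 + U(19))*Y(G, -14) = (-382 + 8)*9 = -374*9 = -3366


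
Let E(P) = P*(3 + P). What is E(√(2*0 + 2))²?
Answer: 22 + 12*√2 ≈ 38.971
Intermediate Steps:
E(√(2*0 + 2))² = (√(2*0 + 2)*(3 + √(2*0 + 2)))² = (√(0 + 2)*(3 + √(0 + 2)))² = (√2*(3 + √2))² = 2*(3 + √2)²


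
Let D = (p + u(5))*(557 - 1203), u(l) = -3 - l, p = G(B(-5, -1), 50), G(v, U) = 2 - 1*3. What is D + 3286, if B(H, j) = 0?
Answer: 9100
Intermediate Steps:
G(v, U) = -1 (G(v, U) = 2 - 3 = -1)
p = -1
D = 5814 (D = (-1 + (-3 - 1*5))*(557 - 1203) = (-1 + (-3 - 5))*(-646) = (-1 - 8)*(-646) = -9*(-646) = 5814)
D + 3286 = 5814 + 3286 = 9100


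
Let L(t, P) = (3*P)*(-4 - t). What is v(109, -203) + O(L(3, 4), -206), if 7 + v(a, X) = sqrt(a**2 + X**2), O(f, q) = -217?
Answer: -224 + sqrt(53090) ≈ 6.4127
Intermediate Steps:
L(t, P) = 3*P*(-4 - t)
v(a, X) = -7 + sqrt(X**2 + a**2) (v(a, X) = -7 + sqrt(a**2 + X**2) = -7 + sqrt(X**2 + a**2))
v(109, -203) + O(L(3, 4), -206) = (-7 + sqrt((-203)**2 + 109**2)) - 217 = (-7 + sqrt(41209 + 11881)) - 217 = (-7 + sqrt(53090)) - 217 = -224 + sqrt(53090)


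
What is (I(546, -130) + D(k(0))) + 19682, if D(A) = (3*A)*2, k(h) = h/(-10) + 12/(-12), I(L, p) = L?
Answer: 20222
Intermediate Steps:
k(h) = -1 - h/10 (k(h) = h*(-⅒) + 12*(-1/12) = -h/10 - 1 = -1 - h/10)
D(A) = 6*A
(I(546, -130) + D(k(0))) + 19682 = (546 + 6*(-1 - ⅒*0)) + 19682 = (546 + 6*(-1 + 0)) + 19682 = (546 + 6*(-1)) + 19682 = (546 - 6) + 19682 = 540 + 19682 = 20222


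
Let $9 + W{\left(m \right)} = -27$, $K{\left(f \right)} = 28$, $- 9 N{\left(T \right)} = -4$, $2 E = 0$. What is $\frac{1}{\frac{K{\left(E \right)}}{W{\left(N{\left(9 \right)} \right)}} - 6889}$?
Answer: $- \frac{9}{62008} \approx -0.00014514$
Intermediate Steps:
$E = 0$ ($E = \frac{1}{2} \cdot 0 = 0$)
$N{\left(T \right)} = \frac{4}{9}$ ($N{\left(T \right)} = \left(- \frac{1}{9}\right) \left(-4\right) = \frac{4}{9}$)
$W{\left(m \right)} = -36$ ($W{\left(m \right)} = -9 - 27 = -36$)
$\frac{1}{\frac{K{\left(E \right)}}{W{\left(N{\left(9 \right)} \right)}} - 6889} = \frac{1}{\frac{28}{-36} - 6889} = \frac{1}{28 \left(- \frac{1}{36}\right) - 6889} = \frac{1}{- \frac{7}{9} - 6889} = \frac{1}{- \frac{62008}{9}} = - \frac{9}{62008}$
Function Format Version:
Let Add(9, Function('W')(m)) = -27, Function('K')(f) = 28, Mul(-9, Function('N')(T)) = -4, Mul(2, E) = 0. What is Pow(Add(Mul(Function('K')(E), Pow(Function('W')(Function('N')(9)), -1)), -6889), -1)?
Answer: Rational(-9, 62008) ≈ -0.00014514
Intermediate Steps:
E = 0 (E = Mul(Rational(1, 2), 0) = 0)
Function('N')(T) = Rational(4, 9) (Function('N')(T) = Mul(Rational(-1, 9), -4) = Rational(4, 9))
Function('W')(m) = -36 (Function('W')(m) = Add(-9, -27) = -36)
Pow(Add(Mul(Function('K')(E), Pow(Function('W')(Function('N')(9)), -1)), -6889), -1) = Pow(Add(Mul(28, Pow(-36, -1)), -6889), -1) = Pow(Add(Mul(28, Rational(-1, 36)), -6889), -1) = Pow(Add(Rational(-7, 9), -6889), -1) = Pow(Rational(-62008, 9), -1) = Rational(-9, 62008)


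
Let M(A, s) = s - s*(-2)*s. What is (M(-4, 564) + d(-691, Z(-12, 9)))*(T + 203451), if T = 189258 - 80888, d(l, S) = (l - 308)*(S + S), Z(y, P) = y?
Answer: 206030112972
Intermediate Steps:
M(A, s) = s + 2*s**2 (M(A, s) = s - (-2*s)*s = s - (-2)*s**2 = s + 2*s**2)
d(l, S) = 2*S*(-308 + l) (d(l, S) = (-308 + l)*(2*S) = 2*S*(-308 + l))
T = 108370
(M(-4, 564) + d(-691, Z(-12, 9)))*(T + 203451) = (564*(1 + 2*564) + 2*(-12)*(-308 - 691))*(108370 + 203451) = (564*(1 + 1128) + 2*(-12)*(-999))*311821 = (564*1129 + 23976)*311821 = (636756 + 23976)*311821 = 660732*311821 = 206030112972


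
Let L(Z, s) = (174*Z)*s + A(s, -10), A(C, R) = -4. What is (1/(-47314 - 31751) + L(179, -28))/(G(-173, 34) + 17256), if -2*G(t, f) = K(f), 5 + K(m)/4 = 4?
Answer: -68951953981/1364503770 ≈ -50.533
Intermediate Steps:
K(m) = -4 (K(m) = -20 + 4*4 = -20 + 16 = -4)
G(t, f) = 2 (G(t, f) = -½*(-4) = 2)
L(Z, s) = -4 + 174*Z*s (L(Z, s) = (174*Z)*s - 4 = 174*Z*s - 4 = -4 + 174*Z*s)
(1/(-47314 - 31751) + L(179, -28))/(G(-173, 34) + 17256) = (1/(-47314 - 31751) + (-4 + 174*179*(-28)))/(2 + 17256) = (1/(-79065) + (-4 - 872088))/17258 = (-1/79065 - 872092)*(1/17258) = -68951953981/79065*1/17258 = -68951953981/1364503770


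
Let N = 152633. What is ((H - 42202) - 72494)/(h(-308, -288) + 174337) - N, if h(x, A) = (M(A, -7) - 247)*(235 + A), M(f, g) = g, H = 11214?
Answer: -28664428249/187799 ≈ -1.5263e+5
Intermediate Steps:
h(x, A) = -59690 - 254*A (h(x, A) = (-7 - 247)*(235 + A) = -254*(235 + A) = -59690 - 254*A)
((H - 42202) - 72494)/(h(-308, -288) + 174337) - N = ((11214 - 42202) - 72494)/((-59690 - 254*(-288)) + 174337) - 1*152633 = (-30988 - 72494)/((-59690 + 73152) + 174337) - 152633 = -103482/(13462 + 174337) - 152633 = -103482/187799 - 152633 = -28664428249/187799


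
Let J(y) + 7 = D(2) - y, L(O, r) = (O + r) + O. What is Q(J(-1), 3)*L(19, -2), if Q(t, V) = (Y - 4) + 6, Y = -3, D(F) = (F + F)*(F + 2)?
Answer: -36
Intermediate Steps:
D(F) = 2*F*(2 + F) (D(F) = (2*F)*(2 + F) = 2*F*(2 + F))
L(O, r) = r + 2*O
J(y) = 9 - y (J(y) = -7 + (2*2*(2 + 2) - y) = -7 + (2*2*4 - y) = -7 + (16 - y) = 9 - y)
Q(t, V) = -1 (Q(t, V) = (-3 - 4) + 6 = -7 + 6 = -1)
Q(J(-1), 3)*L(19, -2) = -(-2 + 2*19) = -(-2 + 38) = -1*36 = -36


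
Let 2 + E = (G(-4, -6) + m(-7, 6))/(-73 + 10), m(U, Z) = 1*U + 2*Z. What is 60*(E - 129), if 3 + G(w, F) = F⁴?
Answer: -191020/21 ≈ -9096.2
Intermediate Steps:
m(U, Z) = U + 2*Z
G(w, F) = -3 + F⁴
E = -1424/63 (E = -2 + ((-3 + (-6)⁴) + (-7 + 2*6))/(-73 + 10) = -2 + ((-3 + 1296) + (-7 + 12))/(-63) = -2 + (1293 + 5)*(-1/63) = -2 + 1298*(-1/63) = -2 - 1298/63 = -1424/63 ≈ -22.603)
60*(E - 129) = 60*(-1424/63 - 129) = 60*(-9551/63) = -191020/21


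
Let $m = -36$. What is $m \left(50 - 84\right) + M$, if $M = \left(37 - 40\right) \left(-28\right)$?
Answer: $1308$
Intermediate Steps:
$M = 84$ ($M = \left(-3\right) \left(-28\right) = 84$)
$m \left(50 - 84\right) + M = - 36 \left(50 - 84\right) + 84 = \left(-36\right) \left(-34\right) + 84 = 1224 + 84 = 1308$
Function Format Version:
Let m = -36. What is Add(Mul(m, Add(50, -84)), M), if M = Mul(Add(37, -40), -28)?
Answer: 1308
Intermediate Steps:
M = 84 (M = Mul(-3, -28) = 84)
Add(Mul(m, Add(50, -84)), M) = Add(Mul(-36, Add(50, -84)), 84) = Add(Mul(-36, -34), 84) = Add(1224, 84) = 1308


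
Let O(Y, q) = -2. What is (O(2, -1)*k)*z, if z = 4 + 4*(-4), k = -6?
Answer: -144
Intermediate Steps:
z = -12 (z = 4 - 16 = -12)
(O(2, -1)*k)*z = -2*(-6)*(-12) = 12*(-12) = -144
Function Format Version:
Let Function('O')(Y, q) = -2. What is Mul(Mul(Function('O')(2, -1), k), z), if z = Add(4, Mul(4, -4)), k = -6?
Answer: -144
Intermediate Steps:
z = -12 (z = Add(4, -16) = -12)
Mul(Mul(Function('O')(2, -1), k), z) = Mul(Mul(-2, -6), -12) = Mul(12, -12) = -144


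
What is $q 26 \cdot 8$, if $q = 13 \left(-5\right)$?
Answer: $-13520$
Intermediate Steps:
$q = -65$
$q 26 \cdot 8 = \left(-65\right) 26 \cdot 8 = \left(-1690\right) 8 = -13520$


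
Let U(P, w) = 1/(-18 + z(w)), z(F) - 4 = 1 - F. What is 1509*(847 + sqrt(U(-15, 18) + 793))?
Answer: 1278123 + 1509*sqrt(762042)/31 ≈ 1.3206e+6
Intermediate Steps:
z(F) = 5 - F (z(F) = 4 + (1 - F) = 5 - F)
U(P, w) = 1/(-13 - w) (U(P, w) = 1/(-18 + (5 - w)) = 1/(-13 - w))
1509*(847 + sqrt(U(-15, 18) + 793)) = 1509*(847 + sqrt(-1/(13 + 18) + 793)) = 1509*(847 + sqrt(-1/31 + 793)) = 1509*(847 + sqrt(24582/31)) = 1509*(847 + sqrt(762042)/31) = 1278123 + 1509*sqrt(762042)/31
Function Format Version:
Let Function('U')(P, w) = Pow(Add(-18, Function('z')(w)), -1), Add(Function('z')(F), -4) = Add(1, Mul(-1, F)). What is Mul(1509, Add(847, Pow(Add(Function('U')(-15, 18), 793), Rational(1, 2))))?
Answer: Add(1278123, Mul(Rational(1509, 31), Pow(762042, Rational(1, 2)))) ≈ 1.3206e+6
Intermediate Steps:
Function('z')(F) = Add(5, Mul(-1, F)) (Function('z')(F) = Add(4, Add(1, Mul(-1, F))) = Add(5, Mul(-1, F)))
Function('U')(P, w) = Pow(Add(-13, Mul(-1, w)), -1) (Function('U')(P, w) = Pow(Add(-18, Add(5, Mul(-1, w))), -1) = Pow(Add(-13, Mul(-1, w)), -1))
Mul(1509, Add(847, Pow(Add(Function('U')(-15, 18), 793), Rational(1, 2)))) = Mul(1509, Add(847, Pow(Add(Mul(-1, Pow(Add(13, 18), -1)), 793), Rational(1, 2)))) = Mul(1509, Add(847, Pow(Add(Mul(-1, Pow(31, -1)), 793), Rational(1, 2)))) = Mul(1509, Add(847, Pow(Add(Mul(-1, Rational(1, 31)), 793), Rational(1, 2)))) = Mul(1509, Add(847, Pow(Add(Rational(-1, 31), 793), Rational(1, 2)))) = Mul(1509, Add(847, Pow(Rational(24582, 31), Rational(1, 2)))) = Mul(1509, Add(847, Mul(Rational(1, 31), Pow(762042, Rational(1, 2))))) = Add(1278123, Mul(Rational(1509, 31), Pow(762042, Rational(1, 2))))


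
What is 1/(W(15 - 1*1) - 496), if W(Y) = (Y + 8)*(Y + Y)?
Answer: 1/120 ≈ 0.0083333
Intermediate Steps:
W(Y) = 2*Y*(8 + Y) (W(Y) = (8 + Y)*(2*Y) = 2*Y*(8 + Y))
1/(W(15 - 1*1) - 496) = 1/(2*(15 - 1*1)*(8 + (15 - 1*1)) - 496) = 1/(2*(15 - 1)*(8 + (15 - 1)) - 496) = 1/(2*14*(8 + 14) - 496) = 1/(2*14*22 - 496) = 1/(616 - 496) = 1/120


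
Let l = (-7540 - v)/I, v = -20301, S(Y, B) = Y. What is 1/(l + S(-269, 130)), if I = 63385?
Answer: -9055/2433972 ≈ -0.0037203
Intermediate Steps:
l = 1823/9055 (l = (-7540 - 1*(-20301))/63385 = (-7540 + 20301)*(1/63385) = 12761*(1/63385) = 1823/9055 ≈ 0.20133)
1/(l + S(-269, 130)) = 1/(1823/9055 - 269) = 1/(-2433972/9055) = -9055/2433972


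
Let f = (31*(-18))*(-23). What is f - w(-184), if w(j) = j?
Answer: 13018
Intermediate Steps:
f = 12834 (f = -558*(-23) = 12834)
f - w(-184) = 12834 - 1*(-184) = 12834 + 184 = 13018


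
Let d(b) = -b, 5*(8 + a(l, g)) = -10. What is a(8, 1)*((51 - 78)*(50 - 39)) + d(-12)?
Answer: 2982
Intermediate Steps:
a(l, g) = -10 (a(l, g) = -8 + (⅕)*(-10) = -8 - 2 = -10)
a(8, 1)*((51 - 78)*(50 - 39)) + d(-12) = -10*(51 - 78)*(50 - 39) - 1*(-12) = -(-270)*11 + 12 = -10*(-297) + 12 = 2970 + 12 = 2982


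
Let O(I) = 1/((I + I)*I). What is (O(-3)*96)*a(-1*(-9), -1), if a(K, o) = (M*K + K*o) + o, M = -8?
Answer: -1312/3 ≈ -437.33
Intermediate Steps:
O(I) = 1/(2*I**2) (O(I) = 1/(((2*I))*I) = (1/(2*I))/I = 1/(2*I**2))
a(K, o) = o - 8*K + K*o (a(K, o) = (-8*K + K*o) + o = o - 8*K + K*o)
(O(-3)*96)*a(-1*(-9), -1) = (((1/2)/(-3)**2)*96)*(-1 - (-8)*(-9) - 1*(-9)*(-1)) = (((1/2)*(1/9))*96)*(-1 - 8*9 + 9*(-1)) = ((1/18)*96)*(-1 - 72 - 9) = (16/3)*(-82) = -1312/3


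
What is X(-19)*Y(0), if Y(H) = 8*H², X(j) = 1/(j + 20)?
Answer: 0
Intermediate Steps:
X(j) = 1/(20 + j)
X(-19)*Y(0) = (8*0²)/(20 - 19) = (8*0)/1 = 1*0 = 0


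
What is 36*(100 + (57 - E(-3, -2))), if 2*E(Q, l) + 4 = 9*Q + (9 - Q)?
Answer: 5994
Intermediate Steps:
E(Q, l) = 5/2 + 4*Q (E(Q, l) = -2 + (9*Q + (9 - Q))/2 = -2 + (9 + 8*Q)/2 = -2 + (9/2 + 4*Q) = 5/2 + 4*Q)
36*(100 + (57 - E(-3, -2))) = 36*(100 + (57 - (5/2 + 4*(-3)))) = 36*(100 + (57 - (5/2 - 12))) = 36*(100 + (57 - 1*(-19/2))) = 36*(100 + (57 + 19/2)) = 36*(100 + 133/2) = 36*(333/2) = 5994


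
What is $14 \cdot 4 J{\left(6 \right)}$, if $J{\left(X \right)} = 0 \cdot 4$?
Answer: $0$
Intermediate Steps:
$J{\left(X \right)} = 0$
$14 \cdot 4 J{\left(6 \right)} = 14 \cdot 4 \cdot 0 = 56 \cdot 0 = 0$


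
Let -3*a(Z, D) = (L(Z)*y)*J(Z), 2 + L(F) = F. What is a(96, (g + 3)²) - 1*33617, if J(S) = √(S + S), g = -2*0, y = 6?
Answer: -33617 - 1504*√3 ≈ -36222.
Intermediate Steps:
L(F) = -2 + F
g = 0
J(S) = √2*√S (J(S) = √(2*S) = √2*√S)
a(Z, D) = -√2*√Z*(-12 + 6*Z)/3 (a(Z, D) = -(-2 + Z)*6*√2*√Z/3 = -(-12 + 6*Z)*√2*√Z/3 = -√2*√Z*(-12 + 6*Z)/3)
a(96, (g + 3)²) - 1*33617 = 2*√2*√96*(2 - 1*96) - 1*33617 = 2*√2*(4*√6)*(2 - 96) - 33617 = 2*√2*(4*√6)*(-94) - 33617 = -1504*√3 - 33617 = -33617 - 1504*√3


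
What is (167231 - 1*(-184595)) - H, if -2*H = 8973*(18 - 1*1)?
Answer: 856193/2 ≈ 4.2810e+5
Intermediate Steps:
H = -152541/2 (H = -8973*(18 - 1*1)/2 = -8973*(18 - 1)/2 = -8973*17/2 = -1/2*152541 = -152541/2 ≈ -76271.)
(167231 - 1*(-184595)) - H = (167231 - 1*(-184595)) - 1*(-152541/2) = (167231 + 184595) + 152541/2 = 351826 + 152541/2 = 856193/2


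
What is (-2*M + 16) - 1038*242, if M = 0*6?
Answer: -251180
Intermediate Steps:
M = 0
(-2*M + 16) - 1038*242 = (-2*0 + 16) - 1038*242 = (0 + 16) - 251196 = 16 - 251196 = -251180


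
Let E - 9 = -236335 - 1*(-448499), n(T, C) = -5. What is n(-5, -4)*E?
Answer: -1060865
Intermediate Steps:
E = 212173 (E = 9 + (-236335 - 1*(-448499)) = 9 + (-236335 + 448499) = 9 + 212164 = 212173)
n(-5, -4)*E = -5*212173 = -1060865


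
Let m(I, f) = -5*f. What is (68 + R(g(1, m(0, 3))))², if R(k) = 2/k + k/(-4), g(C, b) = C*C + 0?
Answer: 77841/16 ≈ 4865.1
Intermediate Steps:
g(C, b) = C² (g(C, b) = C² + 0 = C²)
R(k) = 2/k - k/4 (R(k) = 2/k + k*(-¼) = 2/k - k/4)
(68 + R(g(1, m(0, 3))))² = (68 + (2/(1²) - ¼*1²))² = (68 + (2/1 - ¼*1))² = (68 + (2*1 - ¼))² = (68 + (2 - ¼))² = (68 + 7/4)² = (279/4)² = 77841/16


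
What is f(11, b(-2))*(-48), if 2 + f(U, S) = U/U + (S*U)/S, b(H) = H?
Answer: -480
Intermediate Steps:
f(U, S) = -1 + U (f(U, S) = -2 + (U/U + (S*U)/S) = -2 + (1 + U) = -1 + U)
f(11, b(-2))*(-48) = (-1 + 11)*(-48) = 10*(-48) = -480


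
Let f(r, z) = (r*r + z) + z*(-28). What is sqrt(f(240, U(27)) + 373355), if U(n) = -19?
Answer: 2*sqrt(107867) ≈ 656.86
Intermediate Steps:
f(r, z) = r**2 - 27*z (f(r, z) = (r**2 + z) - 28*z = (z + r**2) - 28*z = r**2 - 27*z)
sqrt(f(240, U(27)) + 373355) = sqrt((240**2 - 27*(-19)) + 373355) = sqrt((57600 + 513) + 373355) = sqrt(58113 + 373355) = sqrt(431468) = 2*sqrt(107867)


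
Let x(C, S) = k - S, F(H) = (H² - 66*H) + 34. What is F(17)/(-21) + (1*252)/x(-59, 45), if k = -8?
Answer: 37055/1113 ≈ 33.293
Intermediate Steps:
F(H) = 34 + H² - 66*H
x(C, S) = -8 - S
F(17)/(-21) + (1*252)/x(-59, 45) = (34 + 17² - 66*17)/(-21) + (1*252)/(-8 - 1*45) = (34 + 289 - 1122)*(-1/21) + 252/(-8 - 45) = -799*(-1/21) + 252/(-53) = 799/21 + 252*(-1/53) = 799/21 - 252/53 = 37055/1113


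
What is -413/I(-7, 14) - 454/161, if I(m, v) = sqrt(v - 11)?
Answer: -454/161 - 413*sqrt(3)/3 ≈ -241.27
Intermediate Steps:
I(m, v) = sqrt(-11 + v)
-413/I(-7, 14) - 454/161 = -413/sqrt(-11 + 14) - 454/161 = -413*sqrt(3)/3 - 454*1/161 = -413*sqrt(3)/3 - 454/161 = -454/161 - 413*sqrt(3)/3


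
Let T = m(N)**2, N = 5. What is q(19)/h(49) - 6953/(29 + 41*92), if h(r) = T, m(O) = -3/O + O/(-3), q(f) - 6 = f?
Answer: 13342957/4393956 ≈ 3.0367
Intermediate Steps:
q(f) = 6 + f
m(O) = -3/O - O/3 (m(O) = -3/O + O*(-1/3) = -3/O - O/3)
T = 1156/225 (T = (-3/5 - 1/3*5)**2 = (-3*1/5 - 5/3)**2 = (-3/5 - 5/3)**2 = (-34/15)**2 = 1156/225 ≈ 5.1378)
h(r) = 1156/225
q(19)/h(49) - 6953/(29 + 41*92) = (6 + 19)/(1156/225) - 6953/(29 + 41*92) = 25*(225/1156) - 6953/(29 + 3772) = 5625/1156 - 6953/3801 = 13342957/4393956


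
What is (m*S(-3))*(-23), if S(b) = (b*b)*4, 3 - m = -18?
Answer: -17388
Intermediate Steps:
m = 21 (m = 3 - 1*(-18) = 3 + 18 = 21)
S(b) = 4*b² (S(b) = b²*4 = 4*b²)
(m*S(-3))*(-23) = (21*(4*(-3)²))*(-23) = (21*(4*9))*(-23) = (21*36)*(-23) = 756*(-23) = -17388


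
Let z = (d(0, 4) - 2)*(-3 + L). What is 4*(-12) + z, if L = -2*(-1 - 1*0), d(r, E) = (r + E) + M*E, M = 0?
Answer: -50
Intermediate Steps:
d(r, E) = E + r (d(r, E) = (r + E) + 0*E = (E + r) + 0 = E + r)
L = 2 (L = -2*(-1 + 0) = -2*(-1) = 2)
z = -2 (z = ((4 + 0) - 2)*(-3 + 2) = (4 - 2)*(-1) = 2*(-1) = -2)
4*(-12) + z = 4*(-12) - 2 = -48 - 2 = -50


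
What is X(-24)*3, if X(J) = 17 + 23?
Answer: 120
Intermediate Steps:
X(J) = 40
X(-24)*3 = 40*3 = 120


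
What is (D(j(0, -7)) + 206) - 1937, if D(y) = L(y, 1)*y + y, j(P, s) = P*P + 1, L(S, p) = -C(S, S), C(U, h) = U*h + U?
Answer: -1732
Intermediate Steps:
C(U, h) = U + U*h
L(S, p) = -S*(1 + S)
j(P, s) = 1 + P² (j(P, s) = P² + 1 = 1 + P²)
D(y) = y - y²*(1 + y) (D(y) = (-y*(1 + y))*y + y = -y²*(1 + y) + y = y - y²*(1 + y))
(D(j(0, -7)) + 206) - 1937 = ((1 + 0²)*(1 - (1 + 0²) - (1 + 0²)²) + 206) - 1937 = ((1 + 0)*(1 - (1 + 0) - (1 + 0)²) + 206) - 1937 = (1*(1 - 1*1 - 1*1²) + 206) - 1937 = (1*(1 - 1 - 1*1) + 206) - 1937 = (1*(1 - 1 - 1) + 206) - 1937 = (1*(-1) + 206) - 1937 = (-1 + 206) - 1937 = 205 - 1937 = -1732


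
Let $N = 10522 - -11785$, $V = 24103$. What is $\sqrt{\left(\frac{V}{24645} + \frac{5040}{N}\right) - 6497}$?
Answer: $\frac{i \sqrt{1963235328614703999510}}{549756015} \approx 80.597 i$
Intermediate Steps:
$N = 22307$ ($N = 10522 + 11785 = 22307$)
$\sqrt{\left(\frac{V}{24645} + \frac{5040}{N}\right) - 6497} = \sqrt{\left(\frac{24103}{24645} + \frac{5040}{22307}\right) - 6497} = \sqrt{\frac{661876421}{549756015} - 6497} = \sqrt{- \frac{3571102953034}{549756015}} = \frac{i \sqrt{1963235328614703999510}}{549756015}$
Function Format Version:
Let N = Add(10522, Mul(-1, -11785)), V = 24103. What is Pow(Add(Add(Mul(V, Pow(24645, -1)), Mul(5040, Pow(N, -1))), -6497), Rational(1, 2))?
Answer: Mul(Rational(1, 549756015), I, Pow(1963235328614703999510, Rational(1, 2))) ≈ Mul(80.597, I)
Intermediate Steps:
N = 22307 (N = Add(10522, 11785) = 22307)
Pow(Add(Add(Mul(V, Pow(24645, -1)), Mul(5040, Pow(N, -1))), -6497), Rational(1, 2)) = Pow(Add(Add(Mul(24103, Pow(24645, -1)), Mul(5040, Pow(22307, -1))), -6497), Rational(1, 2)) = Pow(Add(Add(Mul(24103, Rational(1, 24645)), Mul(5040, Rational(1, 22307))), -6497), Rational(1, 2)) = Pow(Add(Add(Rational(24103, 24645), Rational(5040, 22307)), -6497), Rational(1, 2)) = Pow(Add(Rational(661876421, 549756015), -6497), Rational(1, 2)) = Pow(Rational(-3571102953034, 549756015), Rational(1, 2)) = Mul(Rational(1, 549756015), I, Pow(1963235328614703999510, Rational(1, 2)))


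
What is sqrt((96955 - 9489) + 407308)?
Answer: sqrt(494774) ≈ 703.40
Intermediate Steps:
sqrt((96955 - 9489) + 407308) = sqrt(87466 + 407308) = sqrt(494774)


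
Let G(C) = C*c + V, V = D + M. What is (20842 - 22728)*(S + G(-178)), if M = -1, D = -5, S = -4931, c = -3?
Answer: 8304058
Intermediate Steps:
V = -6 (V = -5 - 1 = -6)
G(C) = -6 - 3*C (G(C) = C*(-3) - 6 = -3*C - 6 = -6 - 3*C)
(20842 - 22728)*(S + G(-178)) = (20842 - 22728)*(-4931 + (-6 - 3*(-178))) = -1886*(-4931 + (-6 + 534)) = -1886*(-4931 + 528) = -1886*(-4403) = 8304058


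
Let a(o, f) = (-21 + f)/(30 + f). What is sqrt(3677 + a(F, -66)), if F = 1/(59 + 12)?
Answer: sqrt(132459)/6 ≈ 60.658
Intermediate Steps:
F = 1/71 ≈ 0.014085
a(o, f) = (-21 + f)/(30 + f)
sqrt(3677 + a(F, -66)) = sqrt(3677 + (-21 - 66)/(30 - 66)) = sqrt(3677 - 87/(-36)) = sqrt(3677 - 1/36*(-87)) = sqrt(3677 + 29/12) = sqrt(44153/12) = sqrt(132459)/6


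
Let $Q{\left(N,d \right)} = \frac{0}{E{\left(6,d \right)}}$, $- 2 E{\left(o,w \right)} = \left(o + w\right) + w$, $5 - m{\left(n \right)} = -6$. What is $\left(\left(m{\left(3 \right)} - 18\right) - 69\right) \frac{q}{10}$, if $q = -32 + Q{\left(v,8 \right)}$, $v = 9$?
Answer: $\frac{1216}{5} \approx 243.2$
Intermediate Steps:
$m{\left(n \right)} = 11$ ($m{\left(n \right)} = 5 - -6 = 5 + 6 = 11$)
$E{\left(o,w \right)} = - w - \frac{o}{2}$ ($E{\left(o,w \right)} = - \frac{\left(o + w\right) + w}{2} = - \frac{o + 2 w}{2} = - w - \frac{o}{2}$)
$Q{\left(N,d \right)} = 0$ ($Q{\left(N,d \right)} = \frac{0}{- d - 3} = \frac{0}{-3 - d} = 0$)
$q = -32$ ($q = -32 + 0 = -32$)
$\left(\left(m{\left(3 \right)} - 18\right) - 69\right) \frac{q}{10} = \left(\left(11 - 18\right) - 69\right) \left(- \frac{32}{10}\right) = \left(-7 - 69\right) \left(\left(-32\right) \frac{1}{10}\right) = \left(-76\right) \left(- \frac{16}{5}\right) = \frac{1216}{5}$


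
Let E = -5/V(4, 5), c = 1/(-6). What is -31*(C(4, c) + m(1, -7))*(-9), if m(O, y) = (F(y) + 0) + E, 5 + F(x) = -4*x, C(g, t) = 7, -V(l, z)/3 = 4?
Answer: 33945/4 ≈ 8486.3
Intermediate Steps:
c = -⅙ ≈ -0.16667
V(l, z) = -12 (V(l, z) = -3*4 = -12)
F(x) = -5 - 4*x
E = 5/12 (E = -5/(-12) = -5*(-1/12) = 5/12 ≈ 0.41667)
m(O, y) = -55/12 - 4*y (m(O, y) = ((-5 - 4*y) + 0) + 5/12 = (-5 - 4*y) + 5/12 = -55/12 - 4*y)
-31*(C(4, c) + m(1, -7))*(-9) = -31*(7 + (-55/12 - 4*(-7)))*(-9) = -31*(7 + (-55/12 + 28))*(-9) = -31*(7 + 281/12)*(-9) = -11315*(-9)/12 = -31*(-1095/4) = 33945/4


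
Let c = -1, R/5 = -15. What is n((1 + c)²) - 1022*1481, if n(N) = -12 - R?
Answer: -1513519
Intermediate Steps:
R = -75 (R = 5*(-15) = -75)
n(N) = 63 (n(N) = -12 - 1*(-75) = -12 + 75 = 63)
n((1 + c)²) - 1022*1481 = 63 - 1022*1481 = 63 - 1513582 = -1513519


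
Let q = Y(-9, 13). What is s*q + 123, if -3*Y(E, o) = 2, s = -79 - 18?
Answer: 563/3 ≈ 187.67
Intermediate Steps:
s = -97
Y(E, o) = -⅔ (Y(E, o) = -⅓*2 = -⅔)
q = -⅔ ≈ -0.66667
s*q + 123 = -97*(-⅔) + 123 = 194/3 + 123 = 563/3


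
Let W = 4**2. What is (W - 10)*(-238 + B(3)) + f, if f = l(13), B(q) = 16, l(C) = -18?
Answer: -1350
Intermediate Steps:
W = 16
f = -18
(W - 10)*(-238 + B(3)) + f = (16 - 10)*(-238 + 16) - 18 = 6*(-222) - 18 = -1332 - 18 = -1350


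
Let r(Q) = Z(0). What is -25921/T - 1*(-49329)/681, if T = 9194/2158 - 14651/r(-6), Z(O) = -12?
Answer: 184658160183/3601035611 ≈ 51.279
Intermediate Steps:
r(Q) = -12
T = 15863593/12948 (T = 9194/2158 - 14651/(-12) = 9194*(1/2158) - 14651*(-1/12) = 4597/1079 + 14651/12 = 15863593/12948 ≈ 1225.2)
-25921/T - 1*(-49329)/681 = -25921/15863593/12948 - 1*(-49329)/681 = -25921*12948/15863593 + 49329*(1/681) = -335625108/15863593 + 16443/227 = 184658160183/3601035611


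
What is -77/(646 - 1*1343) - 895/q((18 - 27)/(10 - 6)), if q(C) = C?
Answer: 2495953/6273 ≈ 397.89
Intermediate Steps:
-77/(646 - 1*1343) - 895/q((18 - 27)/(10 - 6)) = -77/(646 - 1*1343) - 895*(10 - 6)/(18 - 27) = -77/(646 - 1343) - 895/((-9/4)) = -77/(-697) - 895/((-9*1/4)) = -77*(-1/697) - 895/(-9/4) = 77/697 - 895*(-4/9) = 77/697 + 3580/9 = 2495953/6273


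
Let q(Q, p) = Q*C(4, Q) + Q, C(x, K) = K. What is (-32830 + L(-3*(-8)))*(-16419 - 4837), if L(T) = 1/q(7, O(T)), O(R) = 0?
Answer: 4884838703/7 ≈ 6.9783e+8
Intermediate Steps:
q(Q, p) = Q + Q**2 (q(Q, p) = Q*Q + Q = Q**2 + Q = Q + Q**2)
L(T) = 1/56 (L(T) = 1/(7*(1 + 7)) = 1/(7*8) = 1/56)
(-32830 + L(-3*(-8)))*(-16419 - 4837) = (-32830 + 1/56)*(-16419 - 4837) = -1838479/56*(-21256) = 4884838703/7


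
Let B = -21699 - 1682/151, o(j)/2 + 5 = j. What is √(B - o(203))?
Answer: 77*I*√85013/151 ≈ 148.68*I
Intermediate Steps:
o(j) = -10 + 2*j
B = -3278231/151 (B = -21699 - 1682/151 = -3278231/151 ≈ -21710.)
√(B - o(203)) = √(-3278231/151 - (-10 + 2*203)) = √(-3278231/151 - (-10 + 406)) = √(-3278231/151 - 1*396) = √(-3278231/151 - 396) = √(-3338027/151) = 77*I*√85013/151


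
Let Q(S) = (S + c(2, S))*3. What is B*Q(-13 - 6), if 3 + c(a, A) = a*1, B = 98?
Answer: -5880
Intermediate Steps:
c(a, A) = -3 + a (c(a, A) = -3 + a*1 = -3 + a)
Q(S) = -3 + 3*S (Q(S) = (S + (-3 + 2))*3 = (S - 1)*3 = (-1 + S)*3 = -3 + 3*S)
B*Q(-13 - 6) = 98*(-3 + 3*(-13 - 6)) = 98*(-3 + 3*(-19)) = 98*(-3 - 57) = 98*(-60) = -5880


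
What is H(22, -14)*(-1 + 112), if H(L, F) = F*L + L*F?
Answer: -68376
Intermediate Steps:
H(L, F) = 2*F*L (H(L, F) = F*L + F*L = 2*F*L)
H(22, -14)*(-1 + 112) = (2*(-14)*22)*(-1 + 112) = -616*111 = -68376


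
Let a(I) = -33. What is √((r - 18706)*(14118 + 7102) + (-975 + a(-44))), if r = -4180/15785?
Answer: 6*I*√908227929602/287 ≈ 19924.0*I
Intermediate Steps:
r = -76/287 (r = -4180*1/15785 = -76/287 ≈ -0.26481)
√((r - 18706)*(14118 + 7102) + (-975 + a(-44))) = √((-76/287 - 18706)*(14118 + 7102) + (-975 - 33)) = √(-5368698/287*21220 - 1008) = √(-113923771560/287 - 1008) = √(-113924060856/287) = 6*I*√908227929602/287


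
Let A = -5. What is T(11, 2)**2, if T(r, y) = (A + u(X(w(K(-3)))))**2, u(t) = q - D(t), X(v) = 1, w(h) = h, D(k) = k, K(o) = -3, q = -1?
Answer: 2401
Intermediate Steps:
u(t) = -1 - t
T(r, y) = 49 (T(r, y) = (-5 + (-1 - 1*1))**2 = (-5 + (-1 - 1))**2 = (-5 - 2)**2 = (-7)**2 = 49)
T(11, 2)**2 = 49**2 = 2401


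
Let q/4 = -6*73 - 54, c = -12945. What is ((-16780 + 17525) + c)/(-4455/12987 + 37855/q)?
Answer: 461944704/741319 ≈ 623.14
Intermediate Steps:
q = -1968 (q = 4*(-6*73 - 54) = 4*(-438 - 54) = 4*(-492) = -1968)
((-16780 + 17525) + c)/(-4455/12987 + 37855/q) = ((-16780 + 17525) - 12945)/(-4455/12987 + 37855/(-1968)) = (745 - 12945)/(-4455*1/12987 + 37855*(-1/1968)) = -12200/(-165/481 - 37855/1968) = -12200/(-18532975/946608) = -12200*(-946608/18532975) = 461944704/741319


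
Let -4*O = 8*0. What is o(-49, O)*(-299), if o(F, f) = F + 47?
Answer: 598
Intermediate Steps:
O = 0 (O = -2*0 = -¼*0 = 0)
o(F, f) = 47 + F
o(-49, O)*(-299) = (47 - 49)*(-299) = -2*(-299) = 598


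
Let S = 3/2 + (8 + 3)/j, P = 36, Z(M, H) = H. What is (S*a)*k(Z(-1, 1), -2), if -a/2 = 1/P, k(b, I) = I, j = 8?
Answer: 23/72 ≈ 0.31944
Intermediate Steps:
a = -1/18 (a = -2/36 = -2*1/36 = -1/18 ≈ -0.055556)
S = 23/8 (S = 3/2 + (8 + 3)/8 = 3*(½) + 11*(⅛) = 3/2 + 11/8 = 23/8 ≈ 2.8750)
(S*a)*k(Z(-1, 1), -2) = ((23/8)*(-1/18))*(-2) = -23/144*(-2) = 23/72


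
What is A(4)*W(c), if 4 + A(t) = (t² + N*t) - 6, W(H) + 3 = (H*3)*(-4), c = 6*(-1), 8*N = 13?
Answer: 1725/2 ≈ 862.50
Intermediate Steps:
N = 13/8 (N = (⅛)*13 = 13/8 ≈ 1.6250)
c = -6
W(H) = -3 - 12*H (W(H) = -3 + (H*3)*(-4) = -3 + (3*H)*(-4) = -3 - 12*H)
A(t) = -10 + t² + 13*t/8 (A(t) = -4 + ((t² + 13*t/8) - 6) = -4 + (-6 + t² + 13*t/8) = -10 + t² + 13*t/8)
A(4)*W(c) = (-10 + 4² + (13/8)*4)*(-3 - 12*(-6)) = (-10 + 16 + 13/2)*(-3 + 72) = (25/2)*69 = 1725/2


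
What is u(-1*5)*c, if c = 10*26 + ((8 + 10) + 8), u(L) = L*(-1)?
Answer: 1430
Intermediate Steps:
u(L) = -L
c = 286 (c = 260 + (18 + 8) = 260 + 26 = 286)
u(-1*5)*c = -(-1)*5*286 = -1*(-5)*286 = 5*286 = 1430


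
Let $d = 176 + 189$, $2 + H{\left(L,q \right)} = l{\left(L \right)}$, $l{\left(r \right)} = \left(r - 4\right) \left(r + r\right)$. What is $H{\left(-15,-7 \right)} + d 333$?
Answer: $122113$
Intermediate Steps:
$l{\left(r \right)} = 2 r \left(-4 + r\right)$ ($l{\left(r \right)} = \left(-4 + r\right) 2 r = 2 r \left(-4 + r\right)$)
$H{\left(L,q \right)} = -2 + 2 L \left(-4 + L\right)$
$d = 365$
$H{\left(-15,-7 \right)} + d 333 = \left(-2 + 2 \left(-15\right) \left(-4 - 15\right)\right) + 365 \cdot 333 = \left(-2 + 2 \left(-15\right) \left(-19\right)\right) + 121545 = \left(-2 + 570\right) + 121545 = 568 + 121545 = 122113$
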